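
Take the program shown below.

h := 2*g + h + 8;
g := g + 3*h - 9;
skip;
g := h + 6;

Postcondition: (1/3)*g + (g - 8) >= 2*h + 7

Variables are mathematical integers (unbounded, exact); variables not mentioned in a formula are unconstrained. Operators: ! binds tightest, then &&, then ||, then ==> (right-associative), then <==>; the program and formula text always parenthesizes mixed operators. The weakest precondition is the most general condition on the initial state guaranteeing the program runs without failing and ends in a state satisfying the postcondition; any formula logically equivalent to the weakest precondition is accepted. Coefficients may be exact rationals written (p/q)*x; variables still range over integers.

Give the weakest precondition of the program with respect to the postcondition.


Working backward. After the program, the postcondition (1/3)*g + (g - 8) >= 2*h + 7 must hold; in canonical form it is (4/3)*g >= 2*h + 15.
Before g := h + 6: (2/3)*h <= -7
Before skip: (2/3)*h <= -7
Before g := g + 3*h - 9: (2/3)*h <= -7
Before h := 2*g + h + 8: (4/3)*g + (2/3)*h <= -37/3
Answer: WP = (4/3)*g + (2/3)*h <= -37/3


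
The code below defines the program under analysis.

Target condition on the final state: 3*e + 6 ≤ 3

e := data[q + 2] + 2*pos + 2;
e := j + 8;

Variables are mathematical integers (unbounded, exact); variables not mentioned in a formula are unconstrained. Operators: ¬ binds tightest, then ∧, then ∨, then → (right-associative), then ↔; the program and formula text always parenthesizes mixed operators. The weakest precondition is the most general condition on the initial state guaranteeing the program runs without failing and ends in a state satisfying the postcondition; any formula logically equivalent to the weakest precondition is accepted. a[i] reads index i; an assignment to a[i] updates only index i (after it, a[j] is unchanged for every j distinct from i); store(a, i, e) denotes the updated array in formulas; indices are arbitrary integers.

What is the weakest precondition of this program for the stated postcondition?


Working backward. After the program, the postcondition 3*e + 6 ≤ 3 must hold; in canonical form it is 3*e ≤ -3.
Before e := j + 8: 3*j ≤ -27
Before e := data[q + 2] + 2*pos + 2: 3*j ≤ -27
Answer: WP = 3*j ≤ -27


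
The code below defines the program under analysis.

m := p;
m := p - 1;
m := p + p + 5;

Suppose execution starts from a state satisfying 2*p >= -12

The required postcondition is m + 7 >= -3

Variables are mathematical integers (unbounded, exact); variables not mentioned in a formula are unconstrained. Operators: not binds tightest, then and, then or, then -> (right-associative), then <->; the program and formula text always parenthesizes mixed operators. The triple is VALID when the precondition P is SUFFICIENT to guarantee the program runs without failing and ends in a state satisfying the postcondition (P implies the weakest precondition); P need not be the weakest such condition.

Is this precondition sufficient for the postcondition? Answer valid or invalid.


Working backward. After the program, the postcondition m + 7 >= -3 must hold; in canonical form it is m >= -10.
Before m := p + p + 5: 2*p >= -15
Before m := p - 1: 2*p >= -15
Before m := p: 2*p >= -15
The weakest precondition is 2*p >= -15.
Check whether 2*p >= -12 implies it.
Every state satisfying the precondition satisfies the weakest precondition: the implication holds.
Answer: valid


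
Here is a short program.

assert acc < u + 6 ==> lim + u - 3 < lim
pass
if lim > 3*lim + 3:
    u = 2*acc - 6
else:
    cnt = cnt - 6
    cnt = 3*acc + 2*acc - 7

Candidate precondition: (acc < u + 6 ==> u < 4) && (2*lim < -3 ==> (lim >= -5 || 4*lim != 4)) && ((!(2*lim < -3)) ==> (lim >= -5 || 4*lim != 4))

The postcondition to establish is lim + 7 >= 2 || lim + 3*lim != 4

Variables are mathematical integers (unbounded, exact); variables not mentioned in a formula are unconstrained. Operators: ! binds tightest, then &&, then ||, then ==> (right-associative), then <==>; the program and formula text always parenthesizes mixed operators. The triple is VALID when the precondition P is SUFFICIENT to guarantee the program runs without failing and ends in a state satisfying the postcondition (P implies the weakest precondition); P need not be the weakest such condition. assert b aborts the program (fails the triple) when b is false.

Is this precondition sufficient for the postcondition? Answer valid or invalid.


Working backward. After the program, the postcondition lim + 7 >= 2 || lim + 3*lim != 4 must hold; in canonical form it is lim >= -5 || 4*lim != 4.
Then branch requires lim >= -5 || 4*lim != 4; else branch requires lim >= -5 || 4*lim != 4.
Before the if: (2*lim < -3 ==> (lim >= -5 || 4*lim != 4)) && ((!(2*lim < -3)) ==> (lim >= -5 || 4*lim != 4))
Before skip: (2*lim < -3 ==> (lim >= -5 || 4*lim != 4)) && ((!(2*lim < -3)) ==> (lim >= -5 || 4*lim != 4))
Before assert acc < u + 6 ==> lim + u - 3 < lim: (acc < u + 6 ==> u < 3) && (2*lim < -3 ==> (lim >= -5 || 4*lim != 4)) && ((!(2*lim < -3)) ==> (lim >= -5 || 4*lim != 4))
The weakest precondition is (acc < u + 6 ==> u < 3) && (2*lim < -3 ==> (lim >= -5 || 4*lim != 4)) && ((!(2*lim < -3)) ==> (lim >= -5 || 4*lim != 4)).
Check whether (acc < u + 6 ==> u < 4) && (2*lim < -3 ==> (lim >= -5 || 4*lim != 4)) && ((!(2*lim < -3)) ==> (lim >= -5 || 4*lim != 4)) implies it.
Countermodel: at the initial state acc = 8, lim = 0, u = 3, the precondition holds but the weakest precondition fails.
Answer: invalid


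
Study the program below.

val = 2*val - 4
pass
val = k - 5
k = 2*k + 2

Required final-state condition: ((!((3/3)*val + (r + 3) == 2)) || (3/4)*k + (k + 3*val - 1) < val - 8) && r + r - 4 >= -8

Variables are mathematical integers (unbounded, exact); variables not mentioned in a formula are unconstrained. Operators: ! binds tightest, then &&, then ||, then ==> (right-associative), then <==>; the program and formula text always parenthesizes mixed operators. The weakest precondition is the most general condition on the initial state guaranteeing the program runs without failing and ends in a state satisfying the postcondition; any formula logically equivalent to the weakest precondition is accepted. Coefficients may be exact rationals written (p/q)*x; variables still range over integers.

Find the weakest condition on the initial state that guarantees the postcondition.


Working backward. After the program, the postcondition ((!((3/3)*val + (r + 3) == 2)) || (3/4)*k + (k + 3*val - 1) < val - 8) && r + r - 4 >= -8 must hold; in canonical form it is ((!(r + val == -1)) || (7/4)*k + 2*val < -7) && 2*r >= -4.
Before k := 2*k + 2: ((!(r + val == -1)) || (7/2)*k + 2*val < -21/2) && 2*r >= -4
Before val := k - 5: ((!(k + r == 4)) || (11/2)*k < -1/2) && 2*r >= -4
Before skip: ((!(k + r == 4)) || (11/2)*k < -1/2) && 2*r >= -4
Before val := 2*val - 4: ((!(k + r == 4)) || (11/2)*k < -1/2) && 2*r >= -4
Answer: WP = ((!(k + r == 4)) || (11/2)*k < -1/2) && 2*r >= -4


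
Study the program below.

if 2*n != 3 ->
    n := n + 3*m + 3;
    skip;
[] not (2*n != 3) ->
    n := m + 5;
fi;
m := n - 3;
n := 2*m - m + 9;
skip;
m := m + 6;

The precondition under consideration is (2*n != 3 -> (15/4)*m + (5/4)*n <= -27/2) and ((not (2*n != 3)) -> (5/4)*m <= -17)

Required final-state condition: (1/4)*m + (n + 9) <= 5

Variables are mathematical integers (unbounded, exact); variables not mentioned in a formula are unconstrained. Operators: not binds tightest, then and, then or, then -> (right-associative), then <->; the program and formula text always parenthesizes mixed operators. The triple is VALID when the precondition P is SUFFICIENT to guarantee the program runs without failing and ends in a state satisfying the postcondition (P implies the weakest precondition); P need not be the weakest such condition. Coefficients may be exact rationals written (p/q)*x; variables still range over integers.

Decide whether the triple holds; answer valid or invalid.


Working backward. After the program, the postcondition (1/4)*m + (n + 9) <= 5 must hold; in canonical form it is (1/4)*m + n <= -4.
Before m := m + 6: (1/4)*m + n <= -11/2
Before skip: (1/4)*m + n <= -11/2
Before n := 2*m - m + 9: (5/4)*m <= -29/2
Before m := n - 3: (5/4)*n <= -43/4
Then branch requires (15/4)*m + (5/4)*n <= -29/2; else branch requires (5/4)*m <= -17.
Before the if: (2*n != 3 -> (15/4)*m + (5/4)*n <= -29/2) and ((not (2*n != 3)) -> (5/4)*m <= -17)
The weakest precondition is (2*n != 3 -> (15/4)*m + (5/4)*n <= -29/2) and ((not (2*n != 3)) -> (5/4)*m <= -17).
Check whether (2*n != 3 -> (15/4)*m + (5/4)*n <= -27/2) and ((not (2*n != 3)) -> (5/4)*m <= -17) implies it.
Countermodel: at the initial state m = 0, n = -11, the precondition holds but the weakest precondition fails.
Answer: invalid


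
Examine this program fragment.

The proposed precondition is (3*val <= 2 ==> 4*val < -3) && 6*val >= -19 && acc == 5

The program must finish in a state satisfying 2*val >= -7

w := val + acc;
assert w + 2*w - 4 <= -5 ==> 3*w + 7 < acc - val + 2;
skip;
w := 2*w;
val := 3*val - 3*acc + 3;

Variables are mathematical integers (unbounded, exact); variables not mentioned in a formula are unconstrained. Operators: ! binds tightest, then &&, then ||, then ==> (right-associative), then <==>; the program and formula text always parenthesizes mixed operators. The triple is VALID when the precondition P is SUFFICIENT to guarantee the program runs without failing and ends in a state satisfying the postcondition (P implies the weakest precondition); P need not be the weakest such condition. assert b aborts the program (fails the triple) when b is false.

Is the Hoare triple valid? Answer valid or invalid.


Working backward. After the program, 2*val >= -7 must hold.
Before val := 3*val - 3*acc + 3: 6*val >= 6*acc - 13
Before w := 2*w: 6*val >= 6*acc - 13
Before skip: 6*val >= 6*acc - 13
Before assert w + 2*w - 4 <= -5 ==> 3*w + 7 < acc - val + 2: (3*w <= -1 ==> val + 3*w < acc - 5) && 6*val >= 6*acc - 13
Before w := val + acc: (3*acc + 3*val <= -1 ==> 2*acc + 4*val < -5) && 6*val >= 6*acc - 13
The weakest precondition is (3*acc + 3*val <= -1 ==> 2*acc + 4*val < -5) && 6*val >= 6*acc - 13.
Check whether (3*val <= 2 ==> 4*val < -3) && 6*val >= -19 && acc == 5 implies it.
Countermodel: at the initial state acc = 5, val = -1, the precondition holds but the weakest precondition fails.
Answer: invalid


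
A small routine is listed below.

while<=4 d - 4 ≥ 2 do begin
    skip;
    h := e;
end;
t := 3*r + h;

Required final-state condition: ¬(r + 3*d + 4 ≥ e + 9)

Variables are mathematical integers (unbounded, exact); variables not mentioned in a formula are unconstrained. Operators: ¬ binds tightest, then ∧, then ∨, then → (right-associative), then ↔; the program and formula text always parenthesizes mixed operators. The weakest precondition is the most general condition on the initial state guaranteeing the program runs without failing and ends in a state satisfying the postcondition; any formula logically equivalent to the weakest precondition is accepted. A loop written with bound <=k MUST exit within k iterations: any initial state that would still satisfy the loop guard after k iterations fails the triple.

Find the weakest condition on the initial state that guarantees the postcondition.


Working backward. After the program, the postcondition ¬(r + 3*d + 4 ≥ e + 9) must hold; in canonical form it is ¬(3*d + r ≥ e + 5).
Before t := 3*r + h: ¬(3*d + r ≥ e + 5)
Before the loop (bound <=4), unroll the exhaustion recursion (WP_0 = exit-now case; WP_j = one more guarded iteration, up to j = 4):
  WP_0: (¬(d ≥ 6)) ∧ (¬(3*d + r ≥ e + 5))
  WP_1: (d ≥ 6 → ((¬(d ≥ 6)) ∧ (¬(3*d + r ≥ e + 5)))) ∧ ((¬(d ≥ 6)) → (¬(3*d + r ≥ e + 5)))
  WP_2: (d ≥ 6 → ((d ≥ 6 → ((¬(d ≥ 6)) ∧ (¬(3*d + r ≥ e + 5)))) ∧ ((¬(d ≥ 6)) → (¬(3*d + r ≥ e + 5))))) ∧ ((¬(d ≥ 6)) → (¬(3*d + r ≥ e + 5)))
  WP_3: (d ≥ 6 → ((d ≥ 6 → ((d ≥ 6 → ((¬(d ≥ 6)) ∧ (¬(3*d + r ≥ e + 5)))) ∧ ((¬(d ≥ 6)) → (¬(3*d + r ≥ e + 5))))) ∧ ((¬(d ≥ 6)) → (¬(3*d + r ≥ e + 5))))) ∧ ((¬(d ≥ 6)) → (¬(3*d + r ≥ e + 5)))
  WP_4: (d ≥ 6 → ((d ≥ 6 → ((d ≥ 6 → ((d ≥ 6 → ((¬(d ≥ 6)) ∧ (¬(3*d + r ≥ e + 5)))) ∧ ((¬(d ≥ 6)) → (¬(3*d + r ≥ e + 5))))) ∧ ((¬(d ≥ 6)) → (¬(3*d + r ≥ e + 5))))) ∧ ((¬(d ≥ 6)) → (¬(3*d + r ≥ e + 5))))) ∧ ((¬(d ≥ 6)) → (¬(3*d + r ≥ e + 5)))
So before the loop: (d ≥ 6 → ((d ≥ 6 → ((d ≥ 6 → ((d ≥ 6 → ((¬(d ≥ 6)) ∧ (¬(3*d + r ≥ e + 5)))) ∧ ((¬(d ≥ 6)) → (¬(3*d + r ≥ e + 5))))) ∧ ((¬(d ≥ 6)) → (¬(3*d + r ≥ e + 5))))) ∧ ((¬(d ≥ 6)) → (¬(3*d + r ≥ e + 5))))) ∧ ((¬(d ≥ 6)) → (¬(3*d + r ≥ e + 5)))
Answer: WP = (d ≥ 6 → ((d ≥ 6 → ((d ≥ 6 → ((d ≥ 6 → ((¬(d ≥ 6)) ∧ (¬(3*d + r ≥ e + 5)))) ∧ ((¬(d ≥ 6)) → (¬(3*d + r ≥ e + 5))))) ∧ ((¬(d ≥ 6)) → (¬(3*d + r ≥ e + 5))))) ∧ ((¬(d ≥ 6)) → (¬(3*d + r ≥ e + 5))))) ∧ ((¬(d ≥ 6)) → (¬(3*d + r ≥ e + 5)))


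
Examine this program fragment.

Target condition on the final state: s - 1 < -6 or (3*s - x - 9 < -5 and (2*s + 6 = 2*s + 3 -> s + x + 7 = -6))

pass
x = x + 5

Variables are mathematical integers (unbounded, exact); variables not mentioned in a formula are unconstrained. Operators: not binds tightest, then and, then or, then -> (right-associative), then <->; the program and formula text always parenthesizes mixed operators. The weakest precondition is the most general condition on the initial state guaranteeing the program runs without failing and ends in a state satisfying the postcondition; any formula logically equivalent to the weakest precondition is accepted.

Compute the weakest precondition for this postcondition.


Working backward. After the program, the postcondition s - 1 < -6 or (3*s - x - 9 < -5 and (2*s + 6 = 2*s + 3 -> s + x + 7 = -6)) must hold; in canonical form it is s < -5 or 3*s < x + 4.
Before x := x + 5: s < -5 or 3*s < x + 9
Before skip: s < -5 or 3*s < x + 9
Answer: WP = s < -5 or 3*s < x + 9


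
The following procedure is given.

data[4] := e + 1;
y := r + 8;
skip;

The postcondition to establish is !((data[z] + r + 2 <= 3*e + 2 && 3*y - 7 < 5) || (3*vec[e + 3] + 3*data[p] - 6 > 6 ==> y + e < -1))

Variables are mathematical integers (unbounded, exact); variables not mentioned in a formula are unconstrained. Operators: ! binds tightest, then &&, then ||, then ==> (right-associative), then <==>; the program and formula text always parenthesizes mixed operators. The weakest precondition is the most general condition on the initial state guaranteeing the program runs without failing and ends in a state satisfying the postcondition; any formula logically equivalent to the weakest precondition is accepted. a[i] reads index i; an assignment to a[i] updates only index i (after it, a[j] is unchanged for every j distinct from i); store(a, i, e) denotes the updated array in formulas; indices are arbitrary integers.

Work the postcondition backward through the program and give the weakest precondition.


Working backward. After the program, the postcondition !((data[z] + r + 2 <= 3*e + 2 && 3*y - 7 < 5) || (3*vec[e + 3] + 3*data[p] - 6 > 6 ==> y + e < -1)) must hold; in canonical form it is !((data[z] + r <= 3*e && 3*y < 12) || (3*data[p] + 3*vec[e + 3] > 12 ==> e + y < -1)).
Before skip: !((data[z] + r <= 3*e && 3*y < 12) || (3*data[p] + 3*vec[e + 3] > 12 ==> e + y < -1))
Before y := r + 8: !((data[z] + r <= 3*e && 3*r < -12) || (3*data[p] + 3*vec[e + 3] > 12 ==> e + r < -9))
Before data[4] := e + 1: !((store(data, 4, e + 1)[z] + r <= 3*e && 3*r < -12) || (3*vec[e + 3] + 3*store(data, 4, e + 1)[p] > 12 ==> e + r < -9))
Answer: WP = !((store(data, 4, e + 1)[z] + r <= 3*e && 3*r < -12) || (3*vec[e + 3] + 3*store(data, 4, e + 1)[p] > 12 ==> e + r < -9))


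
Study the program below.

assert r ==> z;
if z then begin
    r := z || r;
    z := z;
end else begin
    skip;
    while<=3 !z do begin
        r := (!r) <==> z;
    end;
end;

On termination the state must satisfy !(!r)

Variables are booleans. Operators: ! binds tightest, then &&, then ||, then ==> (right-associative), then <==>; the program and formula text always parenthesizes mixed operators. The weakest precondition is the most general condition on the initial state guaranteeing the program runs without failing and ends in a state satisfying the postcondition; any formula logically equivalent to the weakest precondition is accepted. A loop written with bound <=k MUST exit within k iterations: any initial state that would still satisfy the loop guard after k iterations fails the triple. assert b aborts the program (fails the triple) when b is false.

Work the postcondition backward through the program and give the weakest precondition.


Working backward. After the program, the postcondition !(!r) must hold; in canonical form it is r.
Then branch requires z || r; else branch requires ((!z) ==> (((!z) ==> (((!z) ==> (z && ((!((!((!r) <==> z)) <==> z)) <==> z))) && (z ==> ((!((!r) <==> z)) <==> z)))) && (z ==> ((!r) <==> z)))) && (z ==> r).
Before the if: (z ==> (z || r)) && ((!z) ==> (((!z) ==> (((!z) ==> (((!z) ==> (z && ((!((!((!r) <==> z)) <==> z)) <==> z))) && (z ==> ((!((!r) <==> z)) <==> z)))) && (z ==> ((!r) <==> z)))) && (z ==> r)))
Before assert r ==> z: (r ==> z) && (z ==> (z || r)) && ((!z) ==> (((!z) ==> (((!z) ==> (((!z) ==> (z && ((!((!((!r) <==> z)) <==> z)) <==> z))) && (z ==> ((!((!r) <==> z)) <==> z)))) && (z ==> ((!r) <==> z)))) && (z ==> r)))
Answer: WP = (r ==> z) && (z ==> (z || r)) && ((!z) ==> (((!z) ==> (((!z) ==> (((!z) ==> (z && ((!((!((!r) <==> z)) <==> z)) <==> z))) && (z ==> ((!((!r) <==> z)) <==> z)))) && (z ==> ((!r) <==> z)))) && (z ==> r)))


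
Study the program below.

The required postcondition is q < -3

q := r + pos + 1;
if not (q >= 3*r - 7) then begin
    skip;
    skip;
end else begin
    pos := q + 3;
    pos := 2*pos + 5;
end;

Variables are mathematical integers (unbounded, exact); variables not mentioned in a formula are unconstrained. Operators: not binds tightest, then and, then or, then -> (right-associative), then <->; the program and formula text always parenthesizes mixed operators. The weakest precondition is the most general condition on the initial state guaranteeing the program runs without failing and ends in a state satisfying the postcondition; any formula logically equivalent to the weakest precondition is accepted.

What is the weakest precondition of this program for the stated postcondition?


Working backward. After the program, q < -3 must hold.
Then branch requires q < -3; else branch requires q < -3.
Before the if: ((not (q >= 3*r - 7)) -> q < -3) and (q >= 3*r - 7 -> q < -3)
Before q := r + pos + 1: ((not (pos >= 2*r - 8)) -> pos + r < -4) and (pos >= 2*r - 8 -> pos + r < -4)
Answer: WP = ((not (pos >= 2*r - 8)) -> pos + r < -4) and (pos >= 2*r - 8 -> pos + r < -4)


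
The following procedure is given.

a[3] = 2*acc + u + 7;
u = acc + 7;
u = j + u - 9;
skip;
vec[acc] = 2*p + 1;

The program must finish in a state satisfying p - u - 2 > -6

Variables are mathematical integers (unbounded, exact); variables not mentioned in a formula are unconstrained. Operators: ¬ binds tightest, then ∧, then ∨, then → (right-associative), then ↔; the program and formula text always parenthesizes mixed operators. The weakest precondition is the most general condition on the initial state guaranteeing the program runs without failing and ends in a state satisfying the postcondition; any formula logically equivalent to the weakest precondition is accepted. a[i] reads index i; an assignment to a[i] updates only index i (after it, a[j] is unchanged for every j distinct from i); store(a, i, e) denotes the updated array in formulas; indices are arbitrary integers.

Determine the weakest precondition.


Working backward. After the program, the postcondition p - u - 2 > -6 must hold; in canonical form it is p > u - 4.
Before vec[acc] := 2*p + 1: p > u - 4
Before skip: p > u - 4
Before u := j + u - 9: p > j + u - 13
Before u := acc + 7: p > acc + j - 6
Before a[3] := 2*acc + u + 7: p > acc + j - 6
Answer: WP = p > acc + j - 6


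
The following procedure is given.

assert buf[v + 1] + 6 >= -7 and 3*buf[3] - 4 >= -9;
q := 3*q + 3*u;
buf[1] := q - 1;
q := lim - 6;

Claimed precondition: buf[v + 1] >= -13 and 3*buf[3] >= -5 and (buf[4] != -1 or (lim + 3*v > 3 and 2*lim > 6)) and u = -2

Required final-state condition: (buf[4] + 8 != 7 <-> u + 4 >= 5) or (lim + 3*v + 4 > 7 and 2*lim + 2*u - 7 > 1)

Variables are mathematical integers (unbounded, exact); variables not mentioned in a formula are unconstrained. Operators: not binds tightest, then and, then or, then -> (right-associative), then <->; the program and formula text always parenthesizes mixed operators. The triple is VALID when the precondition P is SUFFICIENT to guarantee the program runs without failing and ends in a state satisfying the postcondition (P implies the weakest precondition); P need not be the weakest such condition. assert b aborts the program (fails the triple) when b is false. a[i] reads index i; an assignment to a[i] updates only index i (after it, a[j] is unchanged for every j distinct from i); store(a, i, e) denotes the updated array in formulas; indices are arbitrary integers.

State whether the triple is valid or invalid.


Working backward. After the program, the postcondition (buf[4] + 8 != 7 <-> u + 4 >= 5) or (lim + 3*v + 4 > 7 and 2*lim + 2*u - 7 > 1) must hold; in canonical form it is (buf[4] != -1 <-> u >= 1) or (lim + 3*v > 3 and 2*lim + 2*u > 8).
Before q := lim - 6: (buf[4] != -1 <-> u >= 1) or (lim + 3*v > 3 and 2*lim + 2*u > 8)
Before buf[1] := q - 1: (buf[4] != -1 <-> u >= 1) or (lim + 3*v > 3 and 2*lim + 2*u > 8)
Before q := 3*q + 3*u: (buf[4] != -1 <-> u >= 1) or (lim + 3*v > 3 and 2*lim + 2*u > 8)
Before assert buf[v + 1] + 6 >= -7 and 3*buf[3] - 4 >= -9: buf[v + 1] >= -13 and 3*buf[3] >= -5 and ((buf[4] != -1 <-> u >= 1) or (lim + 3*v > 3 and 2*lim + 2*u > 8))
The weakest precondition is buf[v + 1] >= -13 and 3*buf[3] >= -5 and ((buf[4] != -1 <-> u >= 1) or (lim + 3*v > 3 and 2*lim + 2*u > 8)).
Check whether buf[v + 1] >= -13 and 3*buf[3] >= -5 and (buf[4] != -1 or (lim + 3*v > 3 and 2*lim > 6)) and u = -2 implies it.
Countermodel: at the initial state buf = {[1] = 0, [3] = 15215, [4] = 2, elsewhere 15215}, lim = 0, u = -2, v = 0, the precondition holds but the weakest precondition fails.
Answer: invalid


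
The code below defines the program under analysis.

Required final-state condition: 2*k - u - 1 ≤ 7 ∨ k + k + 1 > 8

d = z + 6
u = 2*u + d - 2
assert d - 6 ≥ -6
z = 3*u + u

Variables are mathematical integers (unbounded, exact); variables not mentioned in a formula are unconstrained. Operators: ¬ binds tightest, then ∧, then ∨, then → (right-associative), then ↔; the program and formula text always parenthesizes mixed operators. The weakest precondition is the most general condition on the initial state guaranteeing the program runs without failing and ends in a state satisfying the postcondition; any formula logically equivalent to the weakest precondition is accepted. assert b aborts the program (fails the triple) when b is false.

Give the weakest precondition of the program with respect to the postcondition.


Working backward. After the program, the postcondition 2*k - u - 1 ≤ 7 ∨ k + k + 1 > 8 must hold; in canonical form it is 2*k ≤ u + 8 ∨ 2*k > 7.
Before z := 3*u + u: 2*k ≤ u + 8 ∨ 2*k > 7
Before assert d - 6 ≥ -6: d ≥ 0 ∧ (2*k ≤ u + 8 ∨ 2*k > 7)
Before u := 2*u + d - 2: d ≥ 0 ∧ (2*k ≤ d + 2*u + 6 ∨ 2*k > 7)
Before d := z + 6: z ≥ -6 ∧ (2*k ≤ 2*u + z + 12 ∨ 2*k > 7)
Answer: WP = z ≥ -6 ∧ (2*k ≤ 2*u + z + 12 ∨ 2*k > 7)


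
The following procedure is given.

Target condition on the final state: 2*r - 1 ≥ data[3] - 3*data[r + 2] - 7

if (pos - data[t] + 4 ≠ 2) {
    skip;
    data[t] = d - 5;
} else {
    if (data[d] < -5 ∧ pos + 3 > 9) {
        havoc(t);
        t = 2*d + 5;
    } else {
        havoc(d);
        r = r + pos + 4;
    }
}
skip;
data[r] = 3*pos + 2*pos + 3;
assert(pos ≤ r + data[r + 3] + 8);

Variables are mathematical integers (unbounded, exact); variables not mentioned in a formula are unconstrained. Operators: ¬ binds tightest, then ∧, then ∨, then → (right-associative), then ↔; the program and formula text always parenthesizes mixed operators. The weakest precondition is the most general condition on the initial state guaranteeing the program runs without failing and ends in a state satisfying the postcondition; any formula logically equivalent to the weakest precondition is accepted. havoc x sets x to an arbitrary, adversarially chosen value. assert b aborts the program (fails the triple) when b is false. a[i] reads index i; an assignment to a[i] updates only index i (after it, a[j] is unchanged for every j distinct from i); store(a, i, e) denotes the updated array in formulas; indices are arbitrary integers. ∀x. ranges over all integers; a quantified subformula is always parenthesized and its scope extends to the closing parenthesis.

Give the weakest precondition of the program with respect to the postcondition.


Working backward. After the program, the postcondition 2*r - 1 ≥ data[3] - 3*data[r + 2] - 7 must hold; in canonical form it is 3*data[r + 2] + 2*r ≥ data[3] - 6.
Before assert pos ≤ r + data[r + 3] + 8: pos ≤ data[r + 3] + r + 8 ∧ 3*data[r + 2] + 2*r ≥ data[3] - 6
Before data[r] := 3*pos + 2*pos + 3: pos ≤ store(data, r, 5*pos + 3)[r + 3] + r + 8 ∧ 3*store(data, r, 5*pos + 3)[r + 2] + 2*r ≥ store(data, r, 5*pos + 3)[3] - 6
Before skip: pos ≤ store(data, r, 5*pos + 3)[r + 3] + r + 8 ∧ 3*store(data, r, 5*pos + 3)[r + 2] + 2*r ≥ store(data, r, 5*pos + 3)[3] - 6
Then branch requires pos ≤ store(store(data, t, d - 5), r, 5*pos + 3)[r + 3] + r + 8 ∧ 3*store(store(data, t, d - 5), r, 5*pos + 3)[r + 2] + 2*r ≥ store(store(data, t, d - 5), r, 5*pos + 3)[3] - 6; else branch requires ((data[d] < -5 ∧ pos > 6) → (pos ≤ store(data, r, 5*pos + 3)[r + 3] + r + 8 ∧ 3*store(data, r, 5*pos + 3)[r + 2] + 2*r ≥ store(data, r, 5*pos + 3)[3] - 6)) ∧ ((¬(data[d] < -5 ∧ pos > 6)) → (store(data, pos + r + 4, 5*pos + 3)[pos + r + 7] + r ≥ -12 ∧ 3*store(data, pos + r + 4, 5*pos + 3)[pos + r + 6] + 2*pos + 2*r ≥ store(data, pos + r + 4, 5*pos + 3)[3] - 14)).
Before the if: (pos ≠ data[t] - 2 → (pos ≤ store(store(data, t, d - 5), r, 5*pos + 3)[r + 3] + r + 8 ∧ 3*store(store(data, t, d - 5), r, 5*pos + 3)[r + 2] + 2*r ≥ store(store(data, t, d - 5), r, 5*pos + 3)[3] - 6)) ∧ ((¬(pos ≠ data[t] - 2)) → (((data[d] < -5 ∧ pos > 6) → (pos ≤ store(data, r, 5*pos + 3)[r + 3] + r + 8 ∧ 3*store(data, r, 5*pos + 3)[r + 2] + 2*r ≥ store(data, r, 5*pos + 3)[3] - 6)) ∧ ((¬(data[d] < -5 ∧ pos > 6)) → (store(data, pos + r + 4, 5*pos + 3)[pos + r + 7] + r ≥ -12 ∧ 3*store(data, pos + r + 4, 5*pos + 3)[pos + r + 6] + 2*pos + 2*r ≥ store(data, pos + r + 4, 5*pos + 3)[3] - 14))))
Answer: WP = (pos ≠ data[t] - 2 → (pos ≤ store(store(data, t, d - 5), r, 5*pos + 3)[r + 3] + r + 8 ∧ 3*store(store(data, t, d - 5), r, 5*pos + 3)[r + 2] + 2*r ≥ store(store(data, t, d - 5), r, 5*pos + 3)[3] - 6)) ∧ ((¬(pos ≠ data[t] - 2)) → (((data[d] < -5 ∧ pos > 6) → (pos ≤ store(data, r, 5*pos + 3)[r + 3] + r + 8 ∧ 3*store(data, r, 5*pos + 3)[r + 2] + 2*r ≥ store(data, r, 5*pos + 3)[3] - 6)) ∧ ((¬(data[d] < -5 ∧ pos > 6)) → (store(data, pos + r + 4, 5*pos + 3)[pos + r + 7] + r ≥ -12 ∧ 3*store(data, pos + r + 4, 5*pos + 3)[pos + r + 6] + 2*pos + 2*r ≥ store(data, pos + r + 4, 5*pos + 3)[3] - 14))))


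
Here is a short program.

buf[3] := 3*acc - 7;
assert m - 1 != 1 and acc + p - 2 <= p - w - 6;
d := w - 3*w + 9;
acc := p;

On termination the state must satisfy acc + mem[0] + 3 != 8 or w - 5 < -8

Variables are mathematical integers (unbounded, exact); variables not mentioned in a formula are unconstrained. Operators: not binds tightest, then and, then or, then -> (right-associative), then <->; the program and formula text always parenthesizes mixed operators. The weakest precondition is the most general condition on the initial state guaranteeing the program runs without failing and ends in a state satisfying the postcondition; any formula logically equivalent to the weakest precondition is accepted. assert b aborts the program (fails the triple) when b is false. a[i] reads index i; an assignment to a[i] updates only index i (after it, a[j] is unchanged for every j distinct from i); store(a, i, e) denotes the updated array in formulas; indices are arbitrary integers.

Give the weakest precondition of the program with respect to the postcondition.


Working backward. After the program, the postcondition acc + mem[0] + 3 != 8 or w - 5 < -8 must hold; in canonical form it is mem[0] + acc != 5 or w < -3.
Before acc := p: mem[0] + p != 5 or w < -3
Before d := w - 3*w + 9: mem[0] + p != 5 or w < -3
Before assert m - 1 != 1 and acc + p - 2 <= p - w - 6: m != 2 and acc + w <= -4 and (mem[0] + p != 5 or w < -3)
Before buf[3] := 3*acc - 7: m != 2 and acc + w <= -4 and (mem[0] + p != 5 or w < -3)
Answer: WP = m != 2 and acc + w <= -4 and (mem[0] + p != 5 or w < -3)


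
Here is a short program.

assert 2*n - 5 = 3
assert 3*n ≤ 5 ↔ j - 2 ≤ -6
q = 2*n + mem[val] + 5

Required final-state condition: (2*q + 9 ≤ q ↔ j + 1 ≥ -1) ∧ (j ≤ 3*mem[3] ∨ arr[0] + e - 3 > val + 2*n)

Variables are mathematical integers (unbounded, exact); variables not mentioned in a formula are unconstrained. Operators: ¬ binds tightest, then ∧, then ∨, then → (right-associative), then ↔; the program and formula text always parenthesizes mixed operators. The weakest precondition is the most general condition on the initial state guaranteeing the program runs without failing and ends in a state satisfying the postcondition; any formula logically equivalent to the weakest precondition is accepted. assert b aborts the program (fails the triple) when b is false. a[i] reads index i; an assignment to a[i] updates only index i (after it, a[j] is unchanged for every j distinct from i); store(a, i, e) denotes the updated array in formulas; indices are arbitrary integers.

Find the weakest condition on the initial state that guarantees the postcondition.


Working backward. After the program, the postcondition (2*q + 9 ≤ q ↔ j + 1 ≥ -1) ∧ (j ≤ 3*mem[3] ∨ arr[0] + e - 3 > val + 2*n) must hold; in canonical form it is (q ≤ -9 ↔ j ≥ -2) ∧ (j ≤ 3*mem[3] ∨ arr[0] + e > 2*n + val + 3).
Before q := 2*n + mem[val] + 5: (mem[val] + 2*n ≤ -14 ↔ j ≥ -2) ∧ (j ≤ 3*mem[3] ∨ arr[0] + e > 2*n + val + 3)
Before assert 3*n ≤ 5 ↔ j - 2 ≤ -6: (3*n ≤ 5 ↔ j ≤ -4) ∧ (mem[val] + 2*n ≤ -14 ↔ j ≥ -2) ∧ (j ≤ 3*mem[3] ∨ arr[0] + e > 2*n + val + 3)
Before assert 2*n - 5 = 3: 2*n = 8 ∧ (3*n ≤ 5 ↔ j ≤ -4) ∧ (mem[val] + 2*n ≤ -14 ↔ j ≥ -2) ∧ (j ≤ 3*mem[3] ∨ arr[0] + e > 2*n + val + 3)
Answer: WP = 2*n = 8 ∧ (3*n ≤ 5 ↔ j ≤ -4) ∧ (mem[val] + 2*n ≤ -14 ↔ j ≥ -2) ∧ (j ≤ 3*mem[3] ∨ arr[0] + e > 2*n + val + 3)


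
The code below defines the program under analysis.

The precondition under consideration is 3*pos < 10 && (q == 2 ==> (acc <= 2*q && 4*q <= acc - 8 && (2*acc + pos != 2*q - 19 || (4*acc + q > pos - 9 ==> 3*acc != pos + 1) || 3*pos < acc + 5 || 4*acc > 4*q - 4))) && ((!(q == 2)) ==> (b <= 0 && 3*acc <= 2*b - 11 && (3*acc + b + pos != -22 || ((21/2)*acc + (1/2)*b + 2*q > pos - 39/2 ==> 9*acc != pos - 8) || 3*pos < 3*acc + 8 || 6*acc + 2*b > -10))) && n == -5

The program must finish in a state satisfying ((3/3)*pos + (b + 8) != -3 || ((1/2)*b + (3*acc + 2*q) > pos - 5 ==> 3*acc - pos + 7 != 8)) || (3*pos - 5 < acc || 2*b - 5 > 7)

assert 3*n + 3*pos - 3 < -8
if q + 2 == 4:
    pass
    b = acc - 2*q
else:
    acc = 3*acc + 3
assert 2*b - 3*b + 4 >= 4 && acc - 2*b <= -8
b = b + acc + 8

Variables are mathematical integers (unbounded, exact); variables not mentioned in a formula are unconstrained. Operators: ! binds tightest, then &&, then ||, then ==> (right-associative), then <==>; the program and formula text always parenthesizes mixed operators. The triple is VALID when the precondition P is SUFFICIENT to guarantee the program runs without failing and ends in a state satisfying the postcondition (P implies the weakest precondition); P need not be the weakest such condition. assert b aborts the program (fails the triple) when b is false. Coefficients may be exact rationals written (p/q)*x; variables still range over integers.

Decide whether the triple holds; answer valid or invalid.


Working backward. After the program, the postcondition ((3/3)*pos + (b + 8) != -3 || ((1/2)*b + (3*acc + 2*q) > pos - 5 ==> 3*acc - pos + 7 != 8)) || (3*pos - 5 < acc || 2*b - 5 > 7) must hold; in canonical form it is b + pos != -11 || (3*acc + (1/2)*b + 2*q > pos - 5 ==> 3*acc != pos + 1) || 3*pos < acc + 5 || 2*b > 12.
Before b := b + acc + 8: acc + b + pos != -19 || ((7/2)*acc + (1/2)*b + 2*q > pos - 9 ==> 3*acc != pos + 1) || 3*pos < acc + 5 || 2*acc + 2*b > -4
Before assert 2*b - 3*b + 4 >= 4 && acc - 2*b <= -8: b <= 0 && acc <= 2*b - 8 && (acc + b + pos != -19 || ((7/2)*acc + (1/2)*b + 2*q > pos - 9 ==> 3*acc != pos + 1) || 3*pos < acc + 5 || 2*acc + 2*b > -4)
Then branch requires acc <= 2*q && 4*q <= acc - 8 && (2*acc + pos != 2*q - 19 || (4*acc + q > pos - 9 ==> 3*acc != pos + 1) || 3*pos < acc + 5 || 4*acc > 4*q - 4); else branch requires b <= 0 && 3*acc <= 2*b - 11 && (3*acc + b + pos != -22 || ((21/2)*acc + (1/2)*b + 2*q > pos - 39/2 ==> 9*acc != pos - 8) || 3*pos < 3*acc + 8 || 6*acc + 2*b > -10).
Before the if: (q == 2 ==> (acc <= 2*q && 4*q <= acc - 8 && (2*acc + pos != 2*q - 19 || (4*acc + q > pos - 9 ==> 3*acc != pos + 1) || 3*pos < acc + 5 || 4*acc > 4*q - 4))) && ((!(q == 2)) ==> (b <= 0 && 3*acc <= 2*b - 11 && (3*acc + b + pos != -22 || ((21/2)*acc + (1/2)*b + 2*q > pos - 39/2 ==> 9*acc != pos - 8) || 3*pos < 3*acc + 8 || 6*acc + 2*b > -10)))
Before assert 3*n + 3*pos - 3 < -8: 3*n + 3*pos < -5 && (q == 2 ==> (acc <= 2*q && 4*q <= acc - 8 && (2*acc + pos != 2*q - 19 || (4*acc + q > pos - 9 ==> 3*acc != pos + 1) || 3*pos < acc + 5 || 4*acc > 4*q - 4))) && ((!(q == 2)) ==> (b <= 0 && 3*acc <= 2*b - 11 && (3*acc + b + pos != -22 || ((21/2)*acc + (1/2)*b + 2*q > pos - 39/2 ==> 9*acc != pos - 8) || 3*pos < 3*acc + 8 || 6*acc + 2*b > -10)))
The weakest precondition is 3*n + 3*pos < -5 && (q == 2 ==> (acc <= 2*q && 4*q <= acc - 8 && (2*acc + pos != 2*q - 19 || (4*acc + q > pos - 9 ==> 3*acc != pos + 1) || 3*pos < acc + 5 || 4*acc > 4*q - 4))) && ((!(q == 2)) ==> (b <= 0 && 3*acc <= 2*b - 11 && (3*acc + b + pos != -22 || ((21/2)*acc + (1/2)*b + 2*q > pos - 39/2 ==> 9*acc != pos - 8) || 3*pos < 3*acc + 8 || 6*acc + 2*b > -10))).
Check whether 3*pos < 10 && (q == 2 ==> (acc <= 2*q && 4*q <= acc - 8 && (2*acc + pos != 2*q - 19 || (4*acc + q > pos - 9 ==> 3*acc != pos + 1) || 3*pos < acc + 5 || 4*acc > 4*q - 4))) && ((!(q == 2)) ==> (b <= 0 && 3*acc <= 2*b - 11 && (3*acc + b + pos != -22 || ((21/2)*acc + (1/2)*b + 2*q > pos - 39/2 ==> 9*acc != pos - 8) || 3*pos < 3*acc + 8 || 6*acc + 2*b > -10))) && n == -5 implies it.
Every state satisfying the precondition satisfies the weakest precondition: the implication holds.
Answer: valid


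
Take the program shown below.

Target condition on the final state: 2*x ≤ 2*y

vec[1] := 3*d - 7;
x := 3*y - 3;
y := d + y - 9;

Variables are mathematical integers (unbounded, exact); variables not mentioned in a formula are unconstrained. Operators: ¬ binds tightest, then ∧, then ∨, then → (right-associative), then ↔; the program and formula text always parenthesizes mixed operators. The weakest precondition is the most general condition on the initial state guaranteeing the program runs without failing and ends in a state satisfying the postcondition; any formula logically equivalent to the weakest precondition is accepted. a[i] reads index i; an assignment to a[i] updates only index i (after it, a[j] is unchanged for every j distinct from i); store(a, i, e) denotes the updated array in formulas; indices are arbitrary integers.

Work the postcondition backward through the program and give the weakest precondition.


Working backward. After the program, 2*x ≤ 2*y must hold.
Before y := d + y - 9: 2*x ≤ 2*d + 2*y - 18
Before x := 3*y - 3: 4*y ≤ 2*d - 12
Before vec[1] := 3*d - 7: 4*y ≤ 2*d - 12
Answer: WP = 4*y ≤ 2*d - 12


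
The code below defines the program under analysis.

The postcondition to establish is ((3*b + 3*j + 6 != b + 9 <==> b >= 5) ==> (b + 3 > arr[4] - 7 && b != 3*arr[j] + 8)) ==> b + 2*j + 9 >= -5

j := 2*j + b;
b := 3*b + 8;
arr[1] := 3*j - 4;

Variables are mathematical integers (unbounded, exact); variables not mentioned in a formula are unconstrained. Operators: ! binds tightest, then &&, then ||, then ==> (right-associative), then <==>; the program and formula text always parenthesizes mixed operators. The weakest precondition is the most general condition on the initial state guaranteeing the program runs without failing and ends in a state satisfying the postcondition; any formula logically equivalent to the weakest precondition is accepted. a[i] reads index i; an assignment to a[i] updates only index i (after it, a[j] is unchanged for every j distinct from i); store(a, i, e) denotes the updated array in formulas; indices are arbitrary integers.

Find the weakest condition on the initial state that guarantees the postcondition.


Working backward. After the program, the postcondition ((3*b + 3*j + 6 != b + 9 <==> b >= 5) ==> (b + 3 > arr[4] - 7 && b != 3*arr[j] + 8)) ==> b + 2*j + 9 >= -5 must hold; in canonical form it is ((2*b + 3*j != 3 <==> b >= 5) ==> (b > arr[4] - 10 && b != 3*arr[j] + 8)) ==> b + 2*j >= -14.
Before arr[1] := 3*j - 4: ((2*b + 3*j != 3 <==> b >= 5) ==> (b > arr[4] - 10 && b != 3*store(arr, 1, 3*j - 4)[j] + 8)) ==> b + 2*j >= -14
Before b := 3*b + 8: ((6*b + 3*j != -13 <==> 3*b >= -3) ==> (3*b > arr[4] - 18 && 3*b != 3*store(arr, 1, 3*j - 4)[j])) ==> 3*b + 2*j >= -22
Before j := 2*j + b: ((9*b + 6*j != -13 <==> 3*b >= -3) ==> (3*b > arr[4] - 18 && 3*b != 3*store(arr, 1, 3*b + 6*j - 4)[b + 2*j])) ==> 5*b + 4*j >= -22
Answer: WP = ((9*b + 6*j != -13 <==> 3*b >= -3) ==> (3*b > arr[4] - 18 && 3*b != 3*store(arr, 1, 3*b + 6*j - 4)[b + 2*j])) ==> 5*b + 4*j >= -22


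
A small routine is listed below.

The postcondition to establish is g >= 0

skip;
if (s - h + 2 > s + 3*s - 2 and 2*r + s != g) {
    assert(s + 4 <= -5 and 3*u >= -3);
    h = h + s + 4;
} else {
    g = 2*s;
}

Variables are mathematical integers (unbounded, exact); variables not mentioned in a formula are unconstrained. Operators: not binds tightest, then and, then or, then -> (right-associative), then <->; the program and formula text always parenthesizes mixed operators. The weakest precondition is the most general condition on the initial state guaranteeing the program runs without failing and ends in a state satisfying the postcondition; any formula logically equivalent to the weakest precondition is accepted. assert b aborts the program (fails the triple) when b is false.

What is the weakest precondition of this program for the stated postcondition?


Working backward. After the program, g >= 0 must hold.
Then branch requires s <= -9 and 3*u >= -3 and g >= 0; else branch requires 2*s >= 0.
Before the if: ((h + 3*s < 4 and 2*r + s != g) -> (s <= -9 and 3*u >= -3 and g >= 0)) and ((not (h + 3*s < 4 and 2*r + s != g)) -> 2*s >= 0)
Before skip: ((h + 3*s < 4 and 2*r + s != g) -> (s <= -9 and 3*u >= -3 and g >= 0)) and ((not (h + 3*s < 4 and 2*r + s != g)) -> 2*s >= 0)
Answer: WP = ((h + 3*s < 4 and 2*r + s != g) -> (s <= -9 and 3*u >= -3 and g >= 0)) and ((not (h + 3*s < 4 and 2*r + s != g)) -> 2*s >= 0)


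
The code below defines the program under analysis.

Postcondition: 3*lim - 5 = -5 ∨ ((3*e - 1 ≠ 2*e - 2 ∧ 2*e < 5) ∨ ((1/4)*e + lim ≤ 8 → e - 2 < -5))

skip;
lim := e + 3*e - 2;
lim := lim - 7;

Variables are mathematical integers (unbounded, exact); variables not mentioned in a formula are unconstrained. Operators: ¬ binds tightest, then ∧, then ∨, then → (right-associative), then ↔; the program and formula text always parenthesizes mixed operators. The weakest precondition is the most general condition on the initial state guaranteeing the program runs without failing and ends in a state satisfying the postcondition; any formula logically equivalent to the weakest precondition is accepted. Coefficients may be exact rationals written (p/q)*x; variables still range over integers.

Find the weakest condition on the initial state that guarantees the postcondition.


Working backward. After the program, the postcondition 3*lim - 5 = -5 ∨ ((3*e - 1 ≠ 2*e - 2 ∧ 2*e < 5) ∨ ((1/4)*e + lim ≤ 8 → e - 2 < -5)) must hold; in canonical form it is 3*lim = 0 ∨ (e ≠ -1 ∧ 2*e < 5) ∨ ((1/4)*e + lim ≤ 8 → e < -3).
Before lim := lim - 7: 3*lim = 21 ∨ (e ≠ -1 ∧ 2*e < 5) ∨ ((1/4)*e + lim ≤ 15 → e < -3)
Before lim := e + 3*e - 2: 12*e = 27 ∨ (e ≠ -1 ∧ 2*e < 5) ∨ ((17/4)*e ≤ 17 → e < -3)
Before skip: 12*e = 27 ∨ (e ≠ -1 ∧ 2*e < 5) ∨ ((17/4)*e ≤ 17 → e < -3)
Answer: WP = 12*e = 27 ∨ (e ≠ -1 ∧ 2*e < 5) ∨ ((17/4)*e ≤ 17 → e < -3)
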